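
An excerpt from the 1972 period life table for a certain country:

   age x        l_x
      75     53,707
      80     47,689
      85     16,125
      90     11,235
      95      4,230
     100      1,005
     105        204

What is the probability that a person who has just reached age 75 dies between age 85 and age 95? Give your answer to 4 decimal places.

0.2215

This is the probability of reaching 85 but not 95, conditional on being alive at 75: (l_85 − l_95) / l_75.
= (16,125 − 4,230) / 53,707 = 11,895 / 53,707 = 0.221480.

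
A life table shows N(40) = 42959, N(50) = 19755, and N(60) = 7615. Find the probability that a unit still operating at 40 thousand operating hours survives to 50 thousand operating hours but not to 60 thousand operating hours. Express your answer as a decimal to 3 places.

0.283

This is the probability of reaching 50 but not 60, conditional on being operational at 40: (N(50) − N(60)) / N(40).
= (19755 − 7615) / 42959 = 12140 / 42959 = 0.282595.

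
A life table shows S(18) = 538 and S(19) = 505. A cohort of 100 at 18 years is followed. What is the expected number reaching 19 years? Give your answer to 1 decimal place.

The relevant probability is 505/538 = 0.938662.
Expected number = 100 × 0.938662 = 93.9.

93.9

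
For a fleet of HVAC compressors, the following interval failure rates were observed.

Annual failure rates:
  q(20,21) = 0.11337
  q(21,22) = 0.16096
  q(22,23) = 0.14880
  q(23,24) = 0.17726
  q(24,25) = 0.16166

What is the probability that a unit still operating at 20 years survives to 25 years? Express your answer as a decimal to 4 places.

0.4368

Chaining the interval survival probabilities: (1 − 0.11337) × (1 − 0.16096) × (1 − 0.14880) × (1 − 0.17726) × (1 − 0.16166).
= 0.88663 × 0.83904 × 0.85120 × 0.82274 × 0.83834 = 0.436757.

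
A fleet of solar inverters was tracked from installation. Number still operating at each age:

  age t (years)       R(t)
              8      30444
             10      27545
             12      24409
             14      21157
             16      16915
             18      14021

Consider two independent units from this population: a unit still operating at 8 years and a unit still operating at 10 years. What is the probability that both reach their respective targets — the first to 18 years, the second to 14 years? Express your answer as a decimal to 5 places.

0.35374

p₁ = R(18)/R(8) = 14021/30444 = 0.460551; p₂ = R(14)/R(10) = 21157/27545 = 0.768089.
P(both) = p₁ × p₂ = 0.460551 × 0.768089 = 0.353744.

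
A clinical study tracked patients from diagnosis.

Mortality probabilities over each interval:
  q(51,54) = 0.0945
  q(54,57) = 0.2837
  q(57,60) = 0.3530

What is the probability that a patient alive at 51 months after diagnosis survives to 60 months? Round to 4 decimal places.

0.4197

The overall survival probability is (1 − 0.0945) × (1 − 0.2837) × (1 − 0.3530).
= 0.9055 × 0.7163 × 0.6470 = 0.419650.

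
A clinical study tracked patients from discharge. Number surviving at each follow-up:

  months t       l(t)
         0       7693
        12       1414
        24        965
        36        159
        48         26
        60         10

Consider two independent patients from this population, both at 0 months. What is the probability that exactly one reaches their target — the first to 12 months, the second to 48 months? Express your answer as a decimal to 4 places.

0.1859

p₁ = l(12)/l(0) = 1414/7693 = 0.183803; p₂ = l(48)/l(0) = 26/7693 = 0.003380.
P(exactly one) = p₁(1−p₂) + (1−p₁)p₂ = 0.183182 + 0.002759 = 0.185940.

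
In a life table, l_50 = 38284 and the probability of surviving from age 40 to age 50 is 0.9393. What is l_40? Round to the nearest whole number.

40758

l_40 = l_50 / p = 38284 / 0.9393 = 40758.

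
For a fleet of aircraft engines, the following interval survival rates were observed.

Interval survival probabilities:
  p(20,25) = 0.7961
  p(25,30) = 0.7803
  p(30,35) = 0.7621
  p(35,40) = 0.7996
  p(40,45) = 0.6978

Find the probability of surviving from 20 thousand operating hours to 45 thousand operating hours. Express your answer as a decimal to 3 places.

0.264

P(survive 20→45) = 0.7961 × 0.7803 × 0.7621 × 0.7996 × 0.6978.
= 0.264147.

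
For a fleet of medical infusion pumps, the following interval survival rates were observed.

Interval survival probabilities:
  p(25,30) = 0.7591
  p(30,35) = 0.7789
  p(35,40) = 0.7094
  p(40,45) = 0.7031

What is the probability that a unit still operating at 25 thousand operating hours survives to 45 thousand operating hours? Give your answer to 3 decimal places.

0.295

Survival from 25 to 45 is the product of surviving each interval: 0.7591 × 0.7789 × 0.7094 × 0.7031.
= 0.294910.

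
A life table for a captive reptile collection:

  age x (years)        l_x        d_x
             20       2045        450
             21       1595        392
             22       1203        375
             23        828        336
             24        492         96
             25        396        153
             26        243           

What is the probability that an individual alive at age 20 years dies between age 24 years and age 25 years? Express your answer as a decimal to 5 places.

This is the probability of reaching 24 but not 25, conditional on being alive at 20: (l_24 − l_25) / l_20.
= (492 − 396) / 2045 = 96 / 2045 = 0.046944.

0.04694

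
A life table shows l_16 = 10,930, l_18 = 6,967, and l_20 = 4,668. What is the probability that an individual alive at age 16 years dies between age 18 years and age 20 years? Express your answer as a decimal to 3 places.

This is the probability of reaching 18 but not 20, conditional on being alive at 16: (l_18 − l_20) / l_16.
= (6,967 − 4,668) / 10,930 = 2,299 / 10,930 = 0.210339.

0.210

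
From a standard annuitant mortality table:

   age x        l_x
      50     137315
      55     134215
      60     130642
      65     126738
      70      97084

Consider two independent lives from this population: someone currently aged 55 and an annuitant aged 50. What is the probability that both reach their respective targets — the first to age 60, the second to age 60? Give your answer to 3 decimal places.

0.926

p₁ = l_60/l_55 = 130642/134215 = 0.973379; p₂ = l_60/l_50 = 130642/137315 = 0.951404.
P(both) = p₁ × p₂ = 0.973379 × 0.951404 = 0.926077.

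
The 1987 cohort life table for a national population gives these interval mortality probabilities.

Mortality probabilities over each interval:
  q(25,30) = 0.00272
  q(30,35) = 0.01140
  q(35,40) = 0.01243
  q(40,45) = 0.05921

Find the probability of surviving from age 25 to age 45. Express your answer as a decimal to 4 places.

0.9160

Chaining the interval survival probabilities: (1 − 0.00272) × (1 − 0.01140) × (1 − 0.01243) × (1 − 0.05921).
= 0.99728 × 0.98860 × 0.98757 × 0.94079 = 0.916006.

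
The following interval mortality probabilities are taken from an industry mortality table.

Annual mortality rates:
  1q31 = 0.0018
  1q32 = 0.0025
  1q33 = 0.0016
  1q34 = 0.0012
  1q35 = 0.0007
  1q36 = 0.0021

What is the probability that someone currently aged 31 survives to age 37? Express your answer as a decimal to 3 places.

6p31 = (1 − 0.0018) × (1 − 0.0025) × (1 − 0.0016) × (1 − 0.0012) × (1 − 0.0007) × (1 − 0.0021).
= 0.9982 × 0.9975 × 0.9984 × 0.9988 × 0.9993 × 0.9979 = 0.990140.

0.990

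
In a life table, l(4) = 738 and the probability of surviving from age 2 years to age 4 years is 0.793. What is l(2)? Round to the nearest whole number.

l(2) = l(4) / p = 738 / 0.793 = 931.

931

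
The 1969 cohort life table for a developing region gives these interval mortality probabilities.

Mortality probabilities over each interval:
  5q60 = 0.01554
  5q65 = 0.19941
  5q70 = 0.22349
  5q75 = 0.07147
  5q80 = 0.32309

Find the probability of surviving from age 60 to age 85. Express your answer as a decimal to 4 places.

0.3847

Chaining the interval survival probabilities: (1 − 0.01554) × (1 − 0.19941) × (1 − 0.22349) × (1 − 0.07147) × (1 − 0.32309).
= 0.98446 × 0.80059 × 0.77651 × 0.92853 × 0.67691 = 0.384665.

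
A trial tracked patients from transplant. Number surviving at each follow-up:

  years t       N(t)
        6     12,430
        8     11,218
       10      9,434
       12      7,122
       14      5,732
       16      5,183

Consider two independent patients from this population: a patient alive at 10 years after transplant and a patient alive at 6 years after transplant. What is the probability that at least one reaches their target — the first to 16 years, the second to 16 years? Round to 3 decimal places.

p₁ = N(16)/N(10) = 5,183/9,434 = 0.549396; p₂ = N(16)/N(6) = 5,183/12,430 = 0.416975.
P(at least one) = 1 − (1−p₁)(1−p₂) = 1 − 0.450604 × 0.583025 = 0.737287.

0.737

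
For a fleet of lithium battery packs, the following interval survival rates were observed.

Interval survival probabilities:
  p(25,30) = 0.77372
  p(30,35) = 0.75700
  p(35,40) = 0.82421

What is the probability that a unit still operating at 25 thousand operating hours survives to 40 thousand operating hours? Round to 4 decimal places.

Chaining the interval survival probabilities: 0.77372 × 0.75700 × 0.82421.
= 0.482745.

0.4827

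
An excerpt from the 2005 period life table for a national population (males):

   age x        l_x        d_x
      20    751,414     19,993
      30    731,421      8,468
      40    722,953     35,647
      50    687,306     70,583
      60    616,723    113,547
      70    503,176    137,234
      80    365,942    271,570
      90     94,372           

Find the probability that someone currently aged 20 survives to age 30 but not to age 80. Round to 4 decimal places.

0.4864

We want 10|50q20 = (l_30 − l_80)/l_20.
This is the probability of reaching 30 but not 80, conditional on being alive at 20: (l_30 − l_80) / l_20.
= (731,421 − 365,942) / 751,414 = 365,479 / 751,414 = 0.486388.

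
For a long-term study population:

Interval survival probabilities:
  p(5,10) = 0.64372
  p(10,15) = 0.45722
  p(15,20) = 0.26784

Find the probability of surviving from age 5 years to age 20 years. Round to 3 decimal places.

Survival from 5 to 20 is the product of surviving each interval: 0.64372 × 0.45722 × 0.26784.
= 0.078831.

0.079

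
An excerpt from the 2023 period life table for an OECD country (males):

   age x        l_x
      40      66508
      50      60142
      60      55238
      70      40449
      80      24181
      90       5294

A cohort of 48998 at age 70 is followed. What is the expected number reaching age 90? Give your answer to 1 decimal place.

The relevant probability is 5294/40449 = 0.130881.
Expected number = 48998 × 0.130881 = 6412.9.

6412.9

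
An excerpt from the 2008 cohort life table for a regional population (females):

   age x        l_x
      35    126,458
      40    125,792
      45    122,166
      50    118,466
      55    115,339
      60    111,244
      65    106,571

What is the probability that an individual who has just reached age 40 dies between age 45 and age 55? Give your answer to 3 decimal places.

This is the probability of reaching 45 but not 55, conditional on being alive at 40: (l_45 − l_55) / l_40.
= (122,166 − 115,339) / 125,792 = 6,827 / 125,792 = 0.054272.

0.054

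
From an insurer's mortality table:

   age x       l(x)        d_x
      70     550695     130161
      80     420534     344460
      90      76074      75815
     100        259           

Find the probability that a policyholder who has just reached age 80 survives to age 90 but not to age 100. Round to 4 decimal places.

This is the probability of reaching 90 but not 100, conditional on being alive at 80: (l(90) − l(100)) / l(80).
= (76074 − 259) / 420534 = 75815 / 420534 = 0.180283.

0.1803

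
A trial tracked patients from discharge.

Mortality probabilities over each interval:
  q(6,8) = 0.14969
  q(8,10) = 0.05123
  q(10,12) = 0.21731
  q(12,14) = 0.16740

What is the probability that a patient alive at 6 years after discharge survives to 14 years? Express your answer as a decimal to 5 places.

P(survive 6→14) = (1 − 0.14969) × (1 − 0.05123) × (1 − 0.21731) × (1 − 0.16740).
= 0.85031 × 0.94877 × 0.78269 × 0.83260 = 0.525732.

0.52573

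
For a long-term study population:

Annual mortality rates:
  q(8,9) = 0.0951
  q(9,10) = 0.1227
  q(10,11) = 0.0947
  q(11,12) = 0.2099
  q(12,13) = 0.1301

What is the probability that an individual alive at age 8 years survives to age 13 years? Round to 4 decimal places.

0.4940

Chaining the interval survival probabilities: (1 − 0.0951) × (1 − 0.1227) × (1 − 0.0947) × (1 − 0.2099) × (1 − 0.1301).
= 0.9049 × 0.8773 × 0.9053 × 0.7901 × 0.8699 = 0.493961.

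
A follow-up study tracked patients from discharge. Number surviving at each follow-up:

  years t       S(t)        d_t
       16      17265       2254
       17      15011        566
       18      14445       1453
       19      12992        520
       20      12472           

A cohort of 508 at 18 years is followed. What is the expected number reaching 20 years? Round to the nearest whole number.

439

The relevant probability is 12472/14445 = 0.863413.
Expected number = 508 × 0.863413 = 439.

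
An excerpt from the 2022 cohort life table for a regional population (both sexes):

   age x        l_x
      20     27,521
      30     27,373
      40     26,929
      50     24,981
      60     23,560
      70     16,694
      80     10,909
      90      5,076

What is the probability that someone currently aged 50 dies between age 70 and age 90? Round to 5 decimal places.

This is the probability of reaching 70 but not 90, conditional on being alive at 50: (l_70 − l_90) / l_50.
= (16,694 − 5,076) / 24,981 = 11,618 / 24,981 = 0.465073.

0.46507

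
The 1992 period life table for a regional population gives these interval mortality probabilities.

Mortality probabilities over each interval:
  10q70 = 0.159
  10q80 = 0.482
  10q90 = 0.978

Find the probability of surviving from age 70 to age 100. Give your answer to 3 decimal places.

Chaining the interval survival probabilities: (1 − 0.159) × (1 − 0.482) × (1 − 0.978).
= 0.841 × 0.518 × 0.022 = 0.009584.

0.010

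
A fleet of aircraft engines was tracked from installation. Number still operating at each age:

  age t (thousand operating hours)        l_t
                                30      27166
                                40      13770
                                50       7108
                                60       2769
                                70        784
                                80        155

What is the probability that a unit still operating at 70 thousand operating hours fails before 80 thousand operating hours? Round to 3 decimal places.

P(fail before 80 | operational at 70) = 1 − l_80/l_70 = 1 − 155/784 = (629)/784 = 0.802296.

0.802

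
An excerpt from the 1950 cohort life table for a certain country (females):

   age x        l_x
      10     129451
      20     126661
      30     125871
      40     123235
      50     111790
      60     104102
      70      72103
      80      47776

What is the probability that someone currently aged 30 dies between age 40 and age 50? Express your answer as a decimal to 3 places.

0.091

This is the probability of reaching 40 but not 50, conditional on being alive at 30: (l_40 − l_50) / l_30.
= (123235 − 111790) / 125871 = 11445 / 125871 = 0.090926.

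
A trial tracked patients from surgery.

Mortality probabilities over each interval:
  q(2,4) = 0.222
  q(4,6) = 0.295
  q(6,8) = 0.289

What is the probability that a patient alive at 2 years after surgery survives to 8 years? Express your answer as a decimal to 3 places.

0.390

The overall survival probability is (1 − 0.222) × (1 − 0.295) × (1 − 0.289).
= 0.778 × 0.705 × 0.711 = 0.389976.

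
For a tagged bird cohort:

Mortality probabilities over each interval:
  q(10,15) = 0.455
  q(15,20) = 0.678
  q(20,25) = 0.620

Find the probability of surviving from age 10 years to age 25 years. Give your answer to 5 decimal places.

Survival from 10 to 25 is the product of surviving each interval: (1 − 0.455) × (1 − 0.678) × (1 − 0.620).
= 0.545 × 0.322 × 0.380 = 0.066686.

0.06669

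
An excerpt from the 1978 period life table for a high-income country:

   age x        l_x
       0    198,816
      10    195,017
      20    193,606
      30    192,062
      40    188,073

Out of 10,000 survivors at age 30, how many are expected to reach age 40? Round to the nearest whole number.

The relevant probability is 188,073/192,062 = 0.979231.
Expected number = 10,000 × 0.979231 = 9792.

9792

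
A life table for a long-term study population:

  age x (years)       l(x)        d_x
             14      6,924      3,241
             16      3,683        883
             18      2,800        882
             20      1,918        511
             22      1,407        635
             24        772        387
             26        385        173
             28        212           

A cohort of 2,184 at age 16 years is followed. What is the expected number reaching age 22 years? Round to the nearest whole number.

The relevant probability is 1,407/3,683 = 0.382026.
Expected number = 2,184 × 0.382026 = 834.

834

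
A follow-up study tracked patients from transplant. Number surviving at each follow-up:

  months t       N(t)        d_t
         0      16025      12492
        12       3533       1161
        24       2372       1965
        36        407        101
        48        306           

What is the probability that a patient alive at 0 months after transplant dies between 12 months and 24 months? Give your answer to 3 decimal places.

0.072

This is the probability of reaching 12 but not 24, conditional on being alive at 0: (N(12) − N(24)) / N(0).
= (3533 − 2372) / 16025 = 1161 / 16025 = 0.072449.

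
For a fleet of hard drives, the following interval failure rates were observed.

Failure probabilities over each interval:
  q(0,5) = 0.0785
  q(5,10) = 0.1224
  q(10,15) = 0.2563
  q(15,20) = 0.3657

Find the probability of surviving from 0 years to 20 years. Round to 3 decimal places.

0.381

Chaining the interval survival probabilities: (1 − 0.0785) × (1 − 0.1224) × (1 − 0.2563) × (1 − 0.3657).
= 0.9215 × 0.8776 × 0.7437 × 0.6343 = 0.381491.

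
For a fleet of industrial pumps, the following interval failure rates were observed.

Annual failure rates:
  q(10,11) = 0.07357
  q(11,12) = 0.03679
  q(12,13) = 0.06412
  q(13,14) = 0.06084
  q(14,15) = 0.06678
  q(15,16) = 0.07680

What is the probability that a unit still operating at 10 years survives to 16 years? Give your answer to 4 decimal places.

0.6757

The overall survival probability is (1 − 0.07357) × (1 − 0.03679) × (1 − 0.06412) × (1 − 0.06084) × (1 − 0.06678) × (1 − 0.07680).
= 0.92643 × 0.96321 × 0.93588 × 0.93916 × 0.93322 × 0.92320 = 0.675730.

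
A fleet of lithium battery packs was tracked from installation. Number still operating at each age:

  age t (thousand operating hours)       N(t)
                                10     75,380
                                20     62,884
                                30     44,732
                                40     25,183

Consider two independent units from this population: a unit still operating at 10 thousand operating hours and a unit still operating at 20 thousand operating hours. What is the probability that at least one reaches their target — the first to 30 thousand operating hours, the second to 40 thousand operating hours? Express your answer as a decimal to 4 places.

0.7562

p₁ = N(30)/N(10) = 44,732/75,380 = 0.593420; p₂ = N(40)/N(20) = 25,183/62,884 = 0.400468.
P(at least one) = 1 − (1−p₁)(1−p₂) = 1 − 0.406580 × 0.599532 = 0.756242.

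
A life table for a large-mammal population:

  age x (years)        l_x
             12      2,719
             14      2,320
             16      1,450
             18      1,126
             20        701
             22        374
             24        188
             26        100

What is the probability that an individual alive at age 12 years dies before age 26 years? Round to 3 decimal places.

0.963

P(die before 26 | alive at 12) = 1 − l_26/l_12 = 1 − 100/2,719 = (2,619)/2,719 = 0.963222.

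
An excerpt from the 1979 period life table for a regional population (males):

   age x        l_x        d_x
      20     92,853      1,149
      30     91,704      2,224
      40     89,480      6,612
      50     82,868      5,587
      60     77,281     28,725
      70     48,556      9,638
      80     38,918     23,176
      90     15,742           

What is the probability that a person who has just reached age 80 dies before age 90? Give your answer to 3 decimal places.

P(die before 90 | alive at 80) = 1 − l_90/l_80 = 1 − 15,742/38,918 = (23,176)/38,918 = 0.595509.

0.596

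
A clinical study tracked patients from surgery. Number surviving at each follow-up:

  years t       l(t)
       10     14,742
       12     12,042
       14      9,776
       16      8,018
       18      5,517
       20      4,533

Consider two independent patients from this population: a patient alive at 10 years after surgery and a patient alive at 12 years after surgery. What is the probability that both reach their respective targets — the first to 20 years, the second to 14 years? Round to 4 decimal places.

0.2496

p₁ = l(20)/l(10) = 4,533/14,742 = 0.307489; p₂ = l(14)/l(12) = 9,776/12,042 = 0.811825.
P(both) = p₁ × p₂ = 0.307489 × 0.811825 = 0.249627.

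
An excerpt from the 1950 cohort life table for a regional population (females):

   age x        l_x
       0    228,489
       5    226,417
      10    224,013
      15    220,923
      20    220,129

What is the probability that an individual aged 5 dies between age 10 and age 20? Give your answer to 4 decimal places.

0.0172

This is the probability of reaching 10 but not 20, conditional on being alive at 5: (l_10 − l_20) / l_5.
= (224,013 − 220,129) / 226,417 = 3,884 / 226,417 = 0.017154.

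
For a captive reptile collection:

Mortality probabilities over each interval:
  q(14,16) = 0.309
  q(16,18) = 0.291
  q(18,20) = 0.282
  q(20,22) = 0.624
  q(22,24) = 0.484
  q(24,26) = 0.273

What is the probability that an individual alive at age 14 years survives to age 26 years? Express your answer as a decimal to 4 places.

0.0496

Chaining the interval survival probabilities: (1 − 0.309) × (1 − 0.291) × (1 − 0.282) × (1 − 0.624) × (1 − 0.484) × (1 − 0.273).
= 0.691 × 0.709 × 0.718 × 0.376 × 0.516 × 0.727 = 0.049616.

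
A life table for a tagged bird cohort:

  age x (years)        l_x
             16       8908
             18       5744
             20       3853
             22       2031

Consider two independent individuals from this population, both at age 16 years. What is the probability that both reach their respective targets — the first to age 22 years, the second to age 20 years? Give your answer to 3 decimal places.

0.099

p₁ = l_22/l_16 = 2031/8908 = 0.227997; p₂ = l_20/l_16 = 3853/8908 = 0.432533.
P(both) = p₁ × p₂ = 0.227997 × 0.432533 = 0.098616.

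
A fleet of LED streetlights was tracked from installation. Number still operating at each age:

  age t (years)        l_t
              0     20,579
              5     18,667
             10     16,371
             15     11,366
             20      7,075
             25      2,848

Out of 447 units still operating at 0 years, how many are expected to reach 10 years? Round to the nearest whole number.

356

The relevant probability is 16,371/20,579 = 0.795520.
Expected number = 447 × 0.795520 = 356.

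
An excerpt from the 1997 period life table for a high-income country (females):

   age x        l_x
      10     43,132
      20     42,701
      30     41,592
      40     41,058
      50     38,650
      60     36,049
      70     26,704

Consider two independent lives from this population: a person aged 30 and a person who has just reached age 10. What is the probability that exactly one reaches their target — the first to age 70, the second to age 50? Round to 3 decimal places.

p₁ = l_70/l_30 = 26,704/41,592 = 0.642047; p₂ = l_50/l_10 = 38,650/43,132 = 0.896086.
P(exactly one) = p₁(1−p₂) + (1−p₁)p₂ = 0.066718 + 0.320757 = 0.387474.

0.387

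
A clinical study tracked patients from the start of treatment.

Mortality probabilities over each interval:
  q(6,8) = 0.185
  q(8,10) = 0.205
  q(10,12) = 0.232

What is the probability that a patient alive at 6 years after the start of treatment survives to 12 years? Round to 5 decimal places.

0.49761

P(survive 6→12) = (1 − 0.185) × (1 − 0.205) × (1 − 0.232).
= 0.815 × 0.795 × 0.768 = 0.497606.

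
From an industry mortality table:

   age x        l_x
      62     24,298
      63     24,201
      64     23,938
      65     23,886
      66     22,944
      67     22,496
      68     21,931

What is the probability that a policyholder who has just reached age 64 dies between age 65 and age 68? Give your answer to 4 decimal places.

We want 1|3q64 = (l_65 − l_68)/l_64.
This is the probability of reaching 65 but not 68, conditional on being alive at 64: (l_65 − l_68) / l_64.
= (23,886 − 21,931) / 23,938 = 1,955 / 23,938 = 0.081669.

0.0817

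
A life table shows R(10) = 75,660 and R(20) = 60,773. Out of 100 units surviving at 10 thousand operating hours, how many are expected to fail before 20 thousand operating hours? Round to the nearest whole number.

20

The relevant probability is 1 − 60,773/75,660 = 0.196762.
Expected number = 100 × 0.196762 = 20.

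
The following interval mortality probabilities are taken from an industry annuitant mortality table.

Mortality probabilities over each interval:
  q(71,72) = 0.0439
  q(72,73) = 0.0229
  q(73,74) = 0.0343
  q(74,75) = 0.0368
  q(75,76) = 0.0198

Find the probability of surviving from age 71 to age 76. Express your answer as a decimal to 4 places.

Survival from 71 to 76 is the product of surviving each interval: (1 − 0.0439) × (1 − 0.0229) × (1 − 0.0343) × (1 − 0.0368) × (1 − 0.0198).
= 0.9561 × 0.9771 × 0.9657 × 0.9632 × 0.9802 = 0.851757.

0.8518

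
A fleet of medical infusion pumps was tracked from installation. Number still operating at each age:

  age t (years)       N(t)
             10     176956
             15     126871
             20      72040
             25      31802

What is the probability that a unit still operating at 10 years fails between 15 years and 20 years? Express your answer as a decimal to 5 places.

0.30986

This is the probability of reaching 15 but not 20, conditional on being operational at 10: (N(15) − N(20)) / N(10).
= (126871 − 72040) / 176956 = 54831 / 176956 = 0.309857.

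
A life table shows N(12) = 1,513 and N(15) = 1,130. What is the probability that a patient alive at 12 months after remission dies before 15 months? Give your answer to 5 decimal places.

0.25314

P(die before 15 | alive at 12) = 1 − N(15)/N(12) = 1 − 1,130/1,513 = (383)/1,513 = 0.253139.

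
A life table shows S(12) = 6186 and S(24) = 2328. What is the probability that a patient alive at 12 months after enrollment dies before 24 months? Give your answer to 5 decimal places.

P(die before 24 | alive at 12) = 1 − S(24)/S(12) = 1 − 2328/6186 = (3858)/6186 = 0.623666.

0.62367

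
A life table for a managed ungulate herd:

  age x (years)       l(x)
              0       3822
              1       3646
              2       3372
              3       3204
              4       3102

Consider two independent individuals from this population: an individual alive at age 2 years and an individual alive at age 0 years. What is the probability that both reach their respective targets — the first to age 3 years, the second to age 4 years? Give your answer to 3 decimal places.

p₁ = l(3)/l(2) = 3204/3372 = 0.950178; p₂ = l(4)/l(0) = 3102/3822 = 0.811617.
P(both) = p₁ × p₂ = 0.950178 × 0.811617 = 0.771181.

0.771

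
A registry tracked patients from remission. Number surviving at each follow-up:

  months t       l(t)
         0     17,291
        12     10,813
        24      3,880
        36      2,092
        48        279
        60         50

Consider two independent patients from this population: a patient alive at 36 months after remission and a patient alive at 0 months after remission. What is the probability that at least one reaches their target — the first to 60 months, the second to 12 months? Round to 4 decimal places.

p₁ = l(60)/l(36) = 50/2,092 = 0.023901; p₂ = l(12)/l(0) = 10,813/17,291 = 0.625354.
P(at least one) = 1 − (1−p₁)(1−p₂) = 1 − 0.976099 × 0.374646 = 0.634308.

0.6343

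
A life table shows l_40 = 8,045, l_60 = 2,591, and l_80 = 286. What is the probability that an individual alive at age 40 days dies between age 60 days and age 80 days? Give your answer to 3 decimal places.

0.287

This is the probability of reaching 60 but not 80, conditional on being alive at 40: (l_60 − l_80) / l_40.
= (2,591 − 286) / 8,045 = 2,305 / 8,045 = 0.286513.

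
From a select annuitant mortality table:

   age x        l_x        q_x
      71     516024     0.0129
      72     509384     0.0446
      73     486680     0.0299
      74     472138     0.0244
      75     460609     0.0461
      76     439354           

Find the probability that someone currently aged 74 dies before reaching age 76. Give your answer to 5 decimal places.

0.06944

P(die before 76 | alive at 74) = 1 − l_76/l_74 = 1 − 439354/472138 = (32784)/472138 = 0.069437.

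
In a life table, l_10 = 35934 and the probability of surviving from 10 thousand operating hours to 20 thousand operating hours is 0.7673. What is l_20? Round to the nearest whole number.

l_20 = l_10 × p = 35934 × 0.7673 = 27572.

27572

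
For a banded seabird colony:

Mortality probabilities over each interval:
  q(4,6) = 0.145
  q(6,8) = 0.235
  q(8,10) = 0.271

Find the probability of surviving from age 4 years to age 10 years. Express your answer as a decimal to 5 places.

0.47682

Survival from 4 to 10 is the product of surviving each interval: (1 − 0.145) × (1 − 0.235) × (1 − 0.271).
= 0.855 × 0.765 × 0.729 = 0.476821.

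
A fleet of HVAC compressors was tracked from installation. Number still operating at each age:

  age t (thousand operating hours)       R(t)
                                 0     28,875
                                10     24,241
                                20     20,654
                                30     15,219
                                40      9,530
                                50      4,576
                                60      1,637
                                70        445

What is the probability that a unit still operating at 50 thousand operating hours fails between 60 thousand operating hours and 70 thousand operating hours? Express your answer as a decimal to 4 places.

This is the probability of reaching 60 but not 70, conditional on being operational at 50: (R(60) − R(70)) / R(50).
= (1,637 − 445) / 4,576 = 1,192 / 4,576 = 0.260490.

0.2605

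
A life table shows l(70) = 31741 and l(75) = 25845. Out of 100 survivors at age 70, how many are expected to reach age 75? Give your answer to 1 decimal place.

81.4

The relevant probability is 25845/31741 = 0.814247.
Expected number = 100 × 0.814247 = 81.4.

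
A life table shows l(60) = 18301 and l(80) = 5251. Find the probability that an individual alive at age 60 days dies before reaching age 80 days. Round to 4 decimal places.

P(die before 80 | alive at 60) = 1 − l(80)/l(60) = 1 − 5251/18301 = (13050)/18301 = 0.713076.

0.7131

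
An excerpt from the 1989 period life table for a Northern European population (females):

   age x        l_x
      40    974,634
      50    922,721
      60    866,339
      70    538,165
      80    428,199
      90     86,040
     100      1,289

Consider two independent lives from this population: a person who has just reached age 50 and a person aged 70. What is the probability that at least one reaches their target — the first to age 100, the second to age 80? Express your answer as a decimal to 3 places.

p₁ = l_100/l_50 = 1,289/922,721 = 0.001397; p₂ = l_80/l_70 = 428,199/538,165 = 0.795665.
P(at least one) = 1 − (1−p₁)(1−p₂) = 1 − 0.998603 × 0.204335 = 0.795950.

0.796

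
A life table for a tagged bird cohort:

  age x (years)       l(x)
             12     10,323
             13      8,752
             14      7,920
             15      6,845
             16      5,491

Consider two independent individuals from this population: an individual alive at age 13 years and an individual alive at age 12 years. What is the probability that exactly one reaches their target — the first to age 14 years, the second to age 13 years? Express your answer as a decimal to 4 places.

0.2183

p₁ = l(14)/l(13) = 7,920/8,752 = 0.904936; p₂ = l(13)/l(12) = 8,752/10,323 = 0.847816.
P(exactly one) = p₁(1−p₂) + (1−p₁)p₂ = 0.137717 + 0.080597 = 0.218314.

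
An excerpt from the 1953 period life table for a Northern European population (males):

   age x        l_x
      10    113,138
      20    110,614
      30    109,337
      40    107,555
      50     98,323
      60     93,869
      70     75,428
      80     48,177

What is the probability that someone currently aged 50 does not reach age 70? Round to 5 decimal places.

P(die before 70 | alive at 50) = 1 − l_70/l_50 = 1 − 75,428/98,323 = (22,895)/98,323 = 0.232855.

0.23285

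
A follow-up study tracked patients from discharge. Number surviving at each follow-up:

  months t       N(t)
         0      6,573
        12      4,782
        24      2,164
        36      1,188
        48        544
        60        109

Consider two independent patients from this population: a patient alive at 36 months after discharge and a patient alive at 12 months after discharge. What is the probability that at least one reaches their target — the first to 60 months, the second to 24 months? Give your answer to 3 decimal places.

p₁ = N(60)/N(36) = 109/1,188 = 0.091751; p₂ = N(24)/N(12) = 2,164/4,782 = 0.452530.
P(at least one) = 1 − (1−p₁)(1−p₂) = 1 − 0.908249 × 0.547470 = 0.502761.

0.503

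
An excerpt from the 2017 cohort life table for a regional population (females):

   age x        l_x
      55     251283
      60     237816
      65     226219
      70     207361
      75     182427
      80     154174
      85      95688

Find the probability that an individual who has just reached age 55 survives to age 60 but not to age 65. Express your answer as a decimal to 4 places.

We want 5|5q55 = (l_60 − l_65)/l_55.
This is the probability of reaching 60 but not 65, conditional on being alive at 55: (l_60 − l_65) / l_55.
= (237816 − 226219) / 251283 = 11597 / 251283 = 0.046151.

0.0462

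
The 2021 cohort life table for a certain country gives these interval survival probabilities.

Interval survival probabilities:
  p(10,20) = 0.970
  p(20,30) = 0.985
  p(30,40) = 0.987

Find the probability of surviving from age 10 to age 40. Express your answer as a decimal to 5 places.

0.94303

Chaining the interval survival probabilities: 0.970 × 0.985 × 0.987.
= 0.943029.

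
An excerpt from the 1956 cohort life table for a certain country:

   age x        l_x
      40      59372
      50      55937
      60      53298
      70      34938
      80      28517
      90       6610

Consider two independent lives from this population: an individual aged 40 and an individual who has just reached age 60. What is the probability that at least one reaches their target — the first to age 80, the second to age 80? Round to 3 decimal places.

p₁ = l_80/l_40 = 28517/59372 = 0.480311; p₂ = l_80/l_60 = 28517/53298 = 0.535048.
P(at least one) = 1 − (1−p₁)(1−p₂) = 1 − 0.519689 × 0.464952 = 0.758370.

0.758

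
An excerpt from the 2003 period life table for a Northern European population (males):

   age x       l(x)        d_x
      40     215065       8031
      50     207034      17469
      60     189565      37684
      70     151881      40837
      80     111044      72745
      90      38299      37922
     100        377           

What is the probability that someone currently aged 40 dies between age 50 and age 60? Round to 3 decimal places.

0.081

This is the probability of reaching 50 but not 60, conditional on being alive at 40: (l(50) − l(60)) / l(40).
= (207034 − 189565) / 215065 = 17469 / 215065 = 0.081227.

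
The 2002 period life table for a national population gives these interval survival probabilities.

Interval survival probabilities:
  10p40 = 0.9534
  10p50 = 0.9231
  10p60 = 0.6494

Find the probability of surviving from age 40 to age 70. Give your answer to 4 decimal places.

0.5715

The overall survival probability is 0.9534 × 0.9231 × 0.6494.
= 0.571526.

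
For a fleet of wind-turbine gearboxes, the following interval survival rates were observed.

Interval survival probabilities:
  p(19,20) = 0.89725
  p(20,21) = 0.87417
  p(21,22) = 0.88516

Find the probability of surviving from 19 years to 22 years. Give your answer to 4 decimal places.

0.6943

Survival from 19 to 22 is the product of surviving each interval: 0.89725 × 0.87417 × 0.88516.
= 0.694274.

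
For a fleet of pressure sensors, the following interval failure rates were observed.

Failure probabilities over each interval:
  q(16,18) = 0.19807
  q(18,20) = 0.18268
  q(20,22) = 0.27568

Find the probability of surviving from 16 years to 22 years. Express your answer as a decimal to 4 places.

0.4747

The overall survival probability is (1 − 0.19807) × (1 − 0.18268) × (1 − 0.27568).
= 0.80193 × 0.81732 × 0.72432 = 0.474744.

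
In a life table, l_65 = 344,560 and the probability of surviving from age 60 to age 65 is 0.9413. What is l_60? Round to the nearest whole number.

366047

l_60 = l_65 / p = 344,560 / 0.9413 = 366047.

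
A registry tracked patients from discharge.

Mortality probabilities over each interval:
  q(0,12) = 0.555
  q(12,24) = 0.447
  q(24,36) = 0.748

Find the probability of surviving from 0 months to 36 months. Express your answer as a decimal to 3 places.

0.062

Chaining the interval survival probabilities: (1 − 0.555) × (1 − 0.447) × (1 − 0.748).
= 0.445 × 0.553 × 0.252 = 0.062013.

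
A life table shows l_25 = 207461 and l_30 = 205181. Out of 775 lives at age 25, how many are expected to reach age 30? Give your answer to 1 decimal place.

The relevant probability is 205181/207461 = 0.989010.
Expected number = 775 × 0.989010 = 766.5.

766.5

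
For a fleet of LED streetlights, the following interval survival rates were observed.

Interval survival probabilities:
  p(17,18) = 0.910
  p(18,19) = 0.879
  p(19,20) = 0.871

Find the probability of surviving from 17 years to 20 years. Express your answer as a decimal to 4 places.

Chaining the interval survival probabilities: 0.910 × 0.879 × 0.871.
= 0.696704.

0.6967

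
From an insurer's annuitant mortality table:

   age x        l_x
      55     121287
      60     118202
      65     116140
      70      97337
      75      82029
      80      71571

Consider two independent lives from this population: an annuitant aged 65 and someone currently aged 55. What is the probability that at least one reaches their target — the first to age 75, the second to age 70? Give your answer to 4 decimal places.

0.9420

p₁ = l_75/l_65 = 82029/116140 = 0.706294; p₂ = l_70/l_55 = 97337/121287 = 0.802534.
P(at least one) = 1 − (1−p₁)(1−p₂) = 1 − 0.293706 × 0.197466 = 0.942003.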